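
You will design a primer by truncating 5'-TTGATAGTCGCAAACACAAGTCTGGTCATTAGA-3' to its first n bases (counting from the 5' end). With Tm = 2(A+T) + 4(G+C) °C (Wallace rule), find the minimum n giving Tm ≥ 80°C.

n = 28

First 27 bases: TTGATAGTCGCAAACACAAGTCTGGTC → Tm = 78°C (< 80°C)
First 28 bases: TTGATAGTCGCAAACACAAGTCTGGTCA → Tm = 80°C (≥ 80°C)
Each additional base adds 2°C (A/T) or 4°C (G/C), so Tm is non-decreasing in n; n = 28 is the first length to reach 80°C.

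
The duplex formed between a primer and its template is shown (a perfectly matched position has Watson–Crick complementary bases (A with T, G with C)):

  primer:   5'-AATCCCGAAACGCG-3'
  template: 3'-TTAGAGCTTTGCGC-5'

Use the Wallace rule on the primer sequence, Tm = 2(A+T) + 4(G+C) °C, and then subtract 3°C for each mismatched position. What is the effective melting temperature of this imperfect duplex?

Primer base counts: A=5, T=1, G=3, C=5 → A+T=6, G+C=8
Perfect-match Tm = 2(6) + 4(8) = 12 + 32 = 44°C
Mismatches (positions where the bases are not complementary): 1 (at position 5)
Effective Tm = 44 − 1×3 = 44 − 3 = 41°C

41°C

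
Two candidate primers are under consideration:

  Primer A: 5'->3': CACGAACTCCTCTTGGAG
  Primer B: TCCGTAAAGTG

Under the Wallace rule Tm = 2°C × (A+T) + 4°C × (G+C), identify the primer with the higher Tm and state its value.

Primer A, 56°C

Primer A: A+T=8, G+C=10 → Tm = 2(8)+4(10) = 56°C
Primer B: A+T=6, G+C=5 → Tm = 2(6)+4(5) = 32°C
56°C vs 32°C → primer A is higher.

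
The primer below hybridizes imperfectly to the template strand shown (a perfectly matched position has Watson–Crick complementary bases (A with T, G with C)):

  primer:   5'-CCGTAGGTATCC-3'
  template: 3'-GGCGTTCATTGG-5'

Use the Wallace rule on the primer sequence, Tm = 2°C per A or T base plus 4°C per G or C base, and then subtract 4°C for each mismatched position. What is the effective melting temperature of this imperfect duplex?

Primer base counts: A=2, T=3, G=3, C=4 → A+T=5, G+C=7
Perfect-match Tm = 2(5) + 4(7) = 10 + 28 = 38°C
Mismatches (positions where the bases are not complementary): 3 (at positions 4, 6, 10)
Effective Tm = 38 − 3×4 = 38 − 12 = 26°C

26°C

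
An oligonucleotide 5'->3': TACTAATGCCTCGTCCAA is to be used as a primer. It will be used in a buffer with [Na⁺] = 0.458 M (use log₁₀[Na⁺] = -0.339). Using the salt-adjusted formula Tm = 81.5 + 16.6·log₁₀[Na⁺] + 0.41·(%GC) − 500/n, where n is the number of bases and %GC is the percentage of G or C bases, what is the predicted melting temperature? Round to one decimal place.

Length n = 18. T=5, G=2, A=5, C=6
G+C = 8, so %GC = 8/18 × 100 = 44.444%
Salt term: 16.6 × (-0.339) = -5.627
GC term: 0.41 × 44.444 = 18.222; length term: −500/18 = −27.778
Tm = 81.5 + (-5.627) + 18.222 − 27.778 = 66.317 → 66.3°C

66.3°C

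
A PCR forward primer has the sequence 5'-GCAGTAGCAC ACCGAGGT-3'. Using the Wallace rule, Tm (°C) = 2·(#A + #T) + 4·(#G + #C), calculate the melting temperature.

58°C

G=6, A=5, C=5, T=2
AT pairs contribute 7, GC pairs contribute 11.
Tm = 4·11 + 2·7 = 44 + 14 = 58°C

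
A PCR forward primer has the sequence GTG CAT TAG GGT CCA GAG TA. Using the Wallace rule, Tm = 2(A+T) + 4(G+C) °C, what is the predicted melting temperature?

A=5, T=5, C=3, G=7
AT pairs contribute 10, GC pairs contribute 10.
Tm = 2(10) + 4(10) = 20 + 40 = 60°C

60°C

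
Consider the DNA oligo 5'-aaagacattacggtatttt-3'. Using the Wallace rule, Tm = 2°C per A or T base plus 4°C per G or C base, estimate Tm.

Counting bases: C=2, G=3, A=7, T=7
A+T = 14, G+C = 5
Tm = 2×14 + 4×5 = 48°C

48°C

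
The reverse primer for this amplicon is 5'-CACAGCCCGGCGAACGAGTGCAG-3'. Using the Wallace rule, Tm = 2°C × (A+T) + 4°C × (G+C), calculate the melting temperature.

78°C

T=1, C=8, A=6, G=8
So N_AT = 7 and N_GC = 16.
Tm = 2(7) + 4(16) = 14 + 64 = 78°C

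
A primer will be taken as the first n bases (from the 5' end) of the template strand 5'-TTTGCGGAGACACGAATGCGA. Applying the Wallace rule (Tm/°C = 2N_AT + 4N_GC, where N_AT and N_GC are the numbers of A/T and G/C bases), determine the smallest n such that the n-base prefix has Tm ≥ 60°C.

First 19 bases: TTTGCGGAGACACGAATGC → Tm = 58°C (< 60°C)
First 20 bases: TTTGCGGAGACACGAATGCG → Tm = 62°C (≥ 60°C)
Each additional base adds 2°C (A/T) or 4°C (G/C), so Tm is non-decreasing in n; n = 20 is the first length to reach 60°C.

n = 20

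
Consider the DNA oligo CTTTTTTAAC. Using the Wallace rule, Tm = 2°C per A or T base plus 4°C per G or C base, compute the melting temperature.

24°C

T=6, A=2, C=2, G=0
AT pairs contribute 8, GC pairs contribute 2.
Tm = 2×8 + 4×2 = 24°C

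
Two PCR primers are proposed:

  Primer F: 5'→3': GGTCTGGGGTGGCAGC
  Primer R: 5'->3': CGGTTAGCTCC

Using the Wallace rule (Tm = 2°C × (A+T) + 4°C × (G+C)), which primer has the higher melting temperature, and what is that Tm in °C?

Primer F: A+T=4, G+C=12 → Tm = 2(4)+4(12) = 56°C
Primer R: A+T=4, G+C=7 → Tm = 2(4)+4(7) = 36°C
56°C vs 36°C → primer F is higher.

Primer F, 56°C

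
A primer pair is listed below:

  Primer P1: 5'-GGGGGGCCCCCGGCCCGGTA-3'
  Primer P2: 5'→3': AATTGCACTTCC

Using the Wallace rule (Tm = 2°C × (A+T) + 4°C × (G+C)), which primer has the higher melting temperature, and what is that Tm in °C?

Primer P1: A+T=2, G+C=18 → Tm = 2(2)+4(18) = 76°C
Primer P2: A+T=7, G+C=5 → Tm = 2(7)+4(5) = 34°C
76°C vs 34°C → primer P1 is higher.

Primer P1, 76°C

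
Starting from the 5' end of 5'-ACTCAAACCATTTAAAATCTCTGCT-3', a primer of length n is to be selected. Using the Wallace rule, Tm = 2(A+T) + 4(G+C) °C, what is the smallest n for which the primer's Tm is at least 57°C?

First 22 bases: ACTCAAACCATTTAAAATCTCT → Tm = 56°C (< 57°C)
First 23 bases: ACTCAAACCATTTAAAATCTCTG → Tm = 60°C (≥ 57°C)
Since every base adds ≥2°C, Tm only increases with n, so the threshold is first crossed at n = 23.

n = 23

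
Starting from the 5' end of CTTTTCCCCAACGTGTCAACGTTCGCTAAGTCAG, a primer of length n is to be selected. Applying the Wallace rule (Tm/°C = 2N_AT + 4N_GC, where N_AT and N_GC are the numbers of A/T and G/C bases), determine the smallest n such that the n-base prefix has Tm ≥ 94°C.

n = 32

First 31 bases: CTTTTCCCCAACGTGTCAACGTTCGCTAAGT → Tm = 92°C (< 94°C)
First 32 bases: CTTTTCCCCAACGTGTCAACGTTCGCTAAGTC → Tm = 96°C (≥ 94°C)
Since every base adds ≥2°C, Tm only increases with n, so the threshold is first crossed at n = 32.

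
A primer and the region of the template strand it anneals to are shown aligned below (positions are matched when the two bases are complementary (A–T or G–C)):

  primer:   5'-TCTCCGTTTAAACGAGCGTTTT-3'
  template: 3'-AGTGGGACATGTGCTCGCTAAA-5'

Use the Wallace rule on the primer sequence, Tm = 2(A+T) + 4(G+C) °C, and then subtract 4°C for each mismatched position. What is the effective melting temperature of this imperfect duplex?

42°C

Primer base counts: A=4, T=9, G=4, C=5 → A+T=13, G+C=9
Perfect-match Tm = 2(13) + 4(9) = 26 + 36 = 62°C
Mismatches (positions where the bases are not complementary): 5 (at positions 3, 6, 8, 11, 19)
Effective Tm = 62 − 5×4 = 62 − 20 = 42°C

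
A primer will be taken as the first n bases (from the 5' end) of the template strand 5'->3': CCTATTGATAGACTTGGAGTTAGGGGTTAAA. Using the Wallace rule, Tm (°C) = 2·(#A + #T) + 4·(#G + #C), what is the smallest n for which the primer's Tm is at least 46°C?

First 16 bases: CCTATTGATAGACTTG → Tm = 44°C (< 46°C)
First 17 bases: CCTATTGATAGACTTGG → Tm = 48°C (≥ 46°C)
Since every base adds ≥2°C, Tm only increases with n, so the threshold is first crossed at n = 17.

n = 17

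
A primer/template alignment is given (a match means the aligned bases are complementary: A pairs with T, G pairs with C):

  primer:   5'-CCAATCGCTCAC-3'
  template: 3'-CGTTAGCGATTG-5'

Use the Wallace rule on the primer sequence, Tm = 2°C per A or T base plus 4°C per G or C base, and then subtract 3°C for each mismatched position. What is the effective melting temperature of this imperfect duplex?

Primer base counts: A=3, T=2, G=1, C=6 → A+T=5, G+C=7
Perfect-match Tm = 2(5) + 4(7) = 10 + 28 = 38°C
Mismatches (positions where the bases are not complementary): 2 (at positions 1, 10)
Effective Tm = 38 − 2×3 = 38 − 6 = 32°C

32°C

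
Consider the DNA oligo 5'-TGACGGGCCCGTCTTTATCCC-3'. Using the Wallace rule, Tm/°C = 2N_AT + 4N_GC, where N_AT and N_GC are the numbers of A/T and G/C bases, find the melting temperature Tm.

Counting bases: G=5, T=6, A=2, C=8
A+T = 8, G+C = 13
Tm = 2×8 + 4×13 = 68°C

68°C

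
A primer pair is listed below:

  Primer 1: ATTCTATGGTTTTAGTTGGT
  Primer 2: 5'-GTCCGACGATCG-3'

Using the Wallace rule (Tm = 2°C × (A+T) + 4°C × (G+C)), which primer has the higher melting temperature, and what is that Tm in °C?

Primer 1: A+T=14, G+C=6 → Tm = 2(14)+4(6) = 52°C
Primer 2: A+T=4, G+C=8 → Tm = 2(4)+4(8) = 40°C
52°C vs 40°C → primer 1 is higher.

Primer 1, 52°C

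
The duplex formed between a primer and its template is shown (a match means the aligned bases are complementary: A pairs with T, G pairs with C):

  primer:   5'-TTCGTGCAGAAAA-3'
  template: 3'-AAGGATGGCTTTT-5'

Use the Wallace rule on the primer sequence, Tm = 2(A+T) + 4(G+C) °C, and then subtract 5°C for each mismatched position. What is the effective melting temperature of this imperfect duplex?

21°C

Primer base counts: A=5, T=3, G=3, C=2 → A+T=8, G+C=5
Perfect-match Tm = 2(8) + 4(5) = 16 + 20 = 36°C
Mismatches (positions where the bases are not complementary): 3 (at positions 4, 6, 8)
Effective Tm = 36 − 3×5 = 36 − 15 = 21°C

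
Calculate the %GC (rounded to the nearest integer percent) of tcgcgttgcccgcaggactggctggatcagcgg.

Scanning the sequence gives C=10, A=4, T=6, G=13.
G+C = 13 + 10 = 23 out of 33 bases
%GC = 23/33 × 100 = 69.7% ≈ 70%

70%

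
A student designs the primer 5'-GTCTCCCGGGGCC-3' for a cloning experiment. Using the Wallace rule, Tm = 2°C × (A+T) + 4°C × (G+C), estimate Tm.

C=6, T=2, A=0, G=5
So N_AT = 2 and N_GC = 11.
Tm = 4·11 + 2·2 = 44 + 4 = 48°C

48°C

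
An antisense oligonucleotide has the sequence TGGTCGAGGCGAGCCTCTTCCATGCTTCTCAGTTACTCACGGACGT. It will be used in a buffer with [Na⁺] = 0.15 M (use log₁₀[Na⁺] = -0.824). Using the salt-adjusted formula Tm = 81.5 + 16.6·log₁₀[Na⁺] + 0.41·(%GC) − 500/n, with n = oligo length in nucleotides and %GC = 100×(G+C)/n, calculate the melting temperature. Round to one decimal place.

Length n = 46. Scanning the sequence gives A=7, G=12, T=13, C=14.
G+C = 26, so %GC = 26/46 × 100 = 56.522%
Salt term: 16.6 × (-0.824) = -13.678
GC term: 0.41 × 56.522 = 23.174; length term: −500/46 = −10.87
Tm = 81.5 + (-13.678) + 23.174 − 10.87 = 80.126 → 80.1°C

80.1°C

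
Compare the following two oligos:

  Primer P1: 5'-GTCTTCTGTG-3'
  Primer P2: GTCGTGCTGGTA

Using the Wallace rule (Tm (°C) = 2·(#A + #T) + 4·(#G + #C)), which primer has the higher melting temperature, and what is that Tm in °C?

Primer P2, 38°C

Primer P1: A+T=5, G+C=5 → Tm = 2(5)+4(5) = 30°C
Primer P2: A+T=5, G+C=7 → Tm = 2(5)+4(7) = 38°C
30°C vs 38°C → primer P2 is higher.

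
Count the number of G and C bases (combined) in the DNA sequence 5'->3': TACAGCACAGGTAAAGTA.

Base counts: T=3, A=8, C=3, G=4
Total G or C: 4 + 3 = 7

7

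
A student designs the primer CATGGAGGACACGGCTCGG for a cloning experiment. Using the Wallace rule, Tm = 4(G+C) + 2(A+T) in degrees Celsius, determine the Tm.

64°C

Base counts: C=5, G=8, A=4, T=2
AT pairs contribute 6, GC pairs contribute 13.
Tm = 4·13 + 2·6 = 52 + 12 = 64°C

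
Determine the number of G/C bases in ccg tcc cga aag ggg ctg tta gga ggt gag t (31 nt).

19

Scanning the sequence gives A=6, C=6, T=6, G=13.
Total G or C: 13 + 6 = 19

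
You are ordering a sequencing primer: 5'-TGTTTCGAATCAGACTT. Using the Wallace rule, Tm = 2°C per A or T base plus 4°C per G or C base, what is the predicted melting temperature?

Base counts: G=3, A=4, C=3, T=7
AT pairs contribute 11, GC pairs contribute 6.
Tm = 4·6 + 2·11 = 24 + 22 = 46°C

46°C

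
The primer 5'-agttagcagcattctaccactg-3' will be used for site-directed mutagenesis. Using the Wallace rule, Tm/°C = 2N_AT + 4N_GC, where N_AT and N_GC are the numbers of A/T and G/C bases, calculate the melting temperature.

64°C

Counting bases: C=6, T=6, G=4, A=6
AT pairs contribute 12, GC pairs contribute 10.
Tm = 2×12 + 4×10 = 64°C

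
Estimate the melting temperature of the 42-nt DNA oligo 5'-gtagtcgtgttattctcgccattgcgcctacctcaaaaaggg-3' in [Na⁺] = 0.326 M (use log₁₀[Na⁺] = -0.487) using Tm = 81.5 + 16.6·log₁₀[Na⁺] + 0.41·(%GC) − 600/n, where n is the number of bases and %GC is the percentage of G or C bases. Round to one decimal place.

79.6°C

Length n = 42. T=12, G=10, C=11, A=9
G+C = 21, so %GC = 21/42 × 100 = 50%
Salt term: 16.6 × (-0.487) = -8.084
GC term: 0.41 × 50 = 20.5; length term: −600/42 = −14.286
Tm = 81.5 + (-8.084) + 20.5 − 14.286 = 79.63 → 79.6°C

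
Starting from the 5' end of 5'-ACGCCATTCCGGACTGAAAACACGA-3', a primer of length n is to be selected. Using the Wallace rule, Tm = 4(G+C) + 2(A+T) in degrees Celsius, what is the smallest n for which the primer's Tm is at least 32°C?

n = 10

First 9 bases: ACGCCATTC → Tm = 28°C (< 32°C)
First 10 bases: ACGCCATTCC → Tm = 32°C (≥ 32°C)
Since every base adds ≥2°C, Tm only increases with n, so the threshold is first crossed at n = 10.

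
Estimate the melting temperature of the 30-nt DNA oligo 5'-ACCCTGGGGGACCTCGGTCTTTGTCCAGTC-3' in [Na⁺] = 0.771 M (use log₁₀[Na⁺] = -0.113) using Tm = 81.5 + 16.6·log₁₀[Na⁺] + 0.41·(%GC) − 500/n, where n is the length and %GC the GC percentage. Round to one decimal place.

88.9°C

Length n = 30. Counting bases: T=8, C=10, A=3, G=9
G+C = 19, so %GC = 19/30 × 100 = 63.333%
Salt term: 16.6 × (-0.113) = -1.876
GC term: 0.41 × 63.333 = 25.967; length term: −500/30 = −16.667
Tm = 81.5 + (-1.876) + 25.967 − 16.667 = 88.924 → 88.9°C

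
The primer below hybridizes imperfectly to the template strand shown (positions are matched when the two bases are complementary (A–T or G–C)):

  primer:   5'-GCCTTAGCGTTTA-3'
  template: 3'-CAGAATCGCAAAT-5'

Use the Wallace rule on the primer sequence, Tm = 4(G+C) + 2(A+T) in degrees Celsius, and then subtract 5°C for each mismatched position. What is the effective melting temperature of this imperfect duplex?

33°C

Primer base counts: A=2, T=5, G=3, C=3 → A+T=7, G+C=6
Perfect-match Tm = 2(7) + 4(6) = 14 + 24 = 38°C
Mismatches (positions where the bases are not complementary): 1 (at position 2)
Effective Tm = 38 − 1×5 = 38 − 5 = 33°C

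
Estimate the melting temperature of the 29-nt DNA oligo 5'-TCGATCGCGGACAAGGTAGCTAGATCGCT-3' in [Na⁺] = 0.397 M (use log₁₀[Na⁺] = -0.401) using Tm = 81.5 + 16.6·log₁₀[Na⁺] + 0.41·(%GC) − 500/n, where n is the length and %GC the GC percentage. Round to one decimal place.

Length n = 29. Base counts: G=9, A=7, T=6, C=7
G+C = 16, so %GC = 16/29 × 100 = 55.172%
Salt term: 16.6 × (-0.401) = -6.657
GC term: 0.41 × 55.172 = 22.621; length term: −500/29 = −17.241
Tm = 81.5 + (-6.657) + 22.621 − 17.241 = 80.223 → 80.2°C

80.2°C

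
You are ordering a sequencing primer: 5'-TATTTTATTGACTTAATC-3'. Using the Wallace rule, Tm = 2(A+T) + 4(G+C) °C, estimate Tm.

Scanning the sequence gives T=10, A=5, G=1, C=2.
So N_AT = 15 and N_GC = 3.
Tm = 2(15) + 4(3) = 30 + 12 = 42°C

42°C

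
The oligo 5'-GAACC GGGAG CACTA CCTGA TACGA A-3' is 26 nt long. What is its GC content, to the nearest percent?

Counting bases: T=3, A=9, G=7, C=7
G+C = 7 + 7 = 14 out of 26 bases
%GC = 14/26 × 100 = 53.85% ≈ 54%

54%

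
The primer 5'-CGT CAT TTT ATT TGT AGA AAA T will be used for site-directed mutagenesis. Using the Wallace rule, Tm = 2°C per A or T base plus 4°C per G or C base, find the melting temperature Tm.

Counting bases: T=10, G=3, C=2, A=7
A+T = 17, G+C = 5
Tm = 2(17) + 4(5) = 34 + 20 = 54°C

54°C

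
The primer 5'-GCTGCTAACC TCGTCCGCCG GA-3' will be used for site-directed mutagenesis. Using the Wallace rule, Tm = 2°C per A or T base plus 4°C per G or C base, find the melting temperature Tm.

Base counts: C=9, A=3, G=6, T=4
So N_AT = 7 and N_GC = 15.
Tm = 2×7 + 4×15 = 74°C

74°C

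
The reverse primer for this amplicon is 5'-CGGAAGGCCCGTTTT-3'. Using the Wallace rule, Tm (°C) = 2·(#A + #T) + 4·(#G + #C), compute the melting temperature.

48°C

Counting bases: A=2, T=4, G=5, C=4
AT pairs contribute 6, GC pairs contribute 9.
Tm = 4·9 + 2·6 = 36 + 12 = 48°C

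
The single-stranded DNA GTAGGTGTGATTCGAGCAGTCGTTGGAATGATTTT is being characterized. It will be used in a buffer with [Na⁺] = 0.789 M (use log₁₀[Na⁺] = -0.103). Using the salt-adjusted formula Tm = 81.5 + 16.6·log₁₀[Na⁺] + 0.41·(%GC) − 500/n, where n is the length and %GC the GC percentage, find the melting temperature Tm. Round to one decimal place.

Length n = 35. Counting bases: G=12, A=7, T=13, C=3
G+C = 15, so %GC = 15/35 × 100 = 42.857%
Salt term: 16.6 × (-0.103) = -1.71
GC term: 0.41 × 42.857 = 17.571; length term: −500/35 = −14.286
Tm = 81.5 + (-1.71) + 17.571 − 14.286 = 83.075 → 83.1°C

83.1°C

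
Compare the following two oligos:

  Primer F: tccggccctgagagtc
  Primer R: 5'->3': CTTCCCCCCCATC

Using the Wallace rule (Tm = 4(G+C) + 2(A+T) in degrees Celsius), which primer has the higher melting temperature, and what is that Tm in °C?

Primer F, 54°C

Primer F: A+T=5, G+C=11 → Tm = 2(5)+4(11) = 54°C
Primer R: A+T=4, G+C=9 → Tm = 2(4)+4(9) = 44°C
54°C vs 44°C → primer F is higher.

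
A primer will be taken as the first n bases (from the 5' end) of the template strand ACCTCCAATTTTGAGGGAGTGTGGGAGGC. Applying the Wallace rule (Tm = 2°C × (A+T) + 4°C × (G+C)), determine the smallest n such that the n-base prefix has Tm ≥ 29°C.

First 10 bases: ACCTCCAATT → Tm = 28°C (< 29°C)
First 11 bases: ACCTCCAATTT → Tm = 30°C (≥ 29°C)
Since every base adds ≥2°C, Tm only increases with n, so the threshold is first crossed at n = 11.

n = 11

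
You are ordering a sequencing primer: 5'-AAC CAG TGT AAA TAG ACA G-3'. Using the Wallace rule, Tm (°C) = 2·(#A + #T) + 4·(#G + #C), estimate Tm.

52°C

Scanning the sequence gives G=4, T=3, C=3, A=9.
AT pairs contribute 12, GC pairs contribute 7.
Tm = 2(12) + 4(7) = 24 + 28 = 52°C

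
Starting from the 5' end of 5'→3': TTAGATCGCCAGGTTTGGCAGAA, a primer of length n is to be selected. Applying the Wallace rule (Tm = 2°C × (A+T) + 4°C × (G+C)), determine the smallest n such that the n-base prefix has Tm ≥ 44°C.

First 14 bases: TTAGATCGCCAGGT → Tm = 42°C (< 44°C)
First 15 bases: TTAGATCGCCAGGTT → Tm = 44°C (≥ 44°C)
Since every base adds ≥2°C, Tm only increases with n, so the threshold is first crossed at n = 15.

n = 15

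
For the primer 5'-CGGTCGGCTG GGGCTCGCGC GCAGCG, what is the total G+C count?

22

Counting bases: G=13, T=3, C=9, A=1
Total G or C: 13 + 9 = 22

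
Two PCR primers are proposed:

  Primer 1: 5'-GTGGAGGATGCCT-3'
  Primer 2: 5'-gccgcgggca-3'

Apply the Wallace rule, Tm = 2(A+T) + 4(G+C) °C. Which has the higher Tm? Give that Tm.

Primer 1: A+T=5, G+C=8 → Tm = 2(5)+4(8) = 42°C
Primer 2: A+T=1, G+C=9 → Tm = 2(1)+4(9) = 38°C
42°C vs 38°C → primer 1 is higher.

Primer 1, 42°C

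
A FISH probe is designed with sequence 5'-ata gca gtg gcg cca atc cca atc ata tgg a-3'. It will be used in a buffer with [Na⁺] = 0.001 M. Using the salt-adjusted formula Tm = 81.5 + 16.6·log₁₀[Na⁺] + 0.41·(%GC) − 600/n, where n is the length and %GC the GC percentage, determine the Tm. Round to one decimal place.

Length n = 31. Base counts: G=7, T=6, A=10, C=8
G+C = 15, so %GC = 15/31 × 100 = 48.387%
Salt term: 16.6 × (-3) = -49.8
GC term: 0.41 × 48.387 = 19.839; length term: −600/31 = −19.355
Tm = 81.5 + (-49.8) + 19.839 − 19.355 = 32.184 → 32.2°C

32.2°C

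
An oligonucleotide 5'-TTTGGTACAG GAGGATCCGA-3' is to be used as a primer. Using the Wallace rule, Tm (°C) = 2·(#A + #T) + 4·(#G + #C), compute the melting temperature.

60°C

Scanning the sequence gives G=7, C=3, T=5, A=5.
A+T = 10, G+C = 10
Tm = 2×10 + 4×10 = 60°C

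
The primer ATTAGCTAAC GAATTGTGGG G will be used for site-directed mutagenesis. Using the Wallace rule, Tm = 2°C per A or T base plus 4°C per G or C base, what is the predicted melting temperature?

Scanning the sequence gives C=2, T=6, A=6, G=7.
A+T = 12, G+C = 9
Tm = 4·9 + 2·12 = 36 + 24 = 60°C

60°C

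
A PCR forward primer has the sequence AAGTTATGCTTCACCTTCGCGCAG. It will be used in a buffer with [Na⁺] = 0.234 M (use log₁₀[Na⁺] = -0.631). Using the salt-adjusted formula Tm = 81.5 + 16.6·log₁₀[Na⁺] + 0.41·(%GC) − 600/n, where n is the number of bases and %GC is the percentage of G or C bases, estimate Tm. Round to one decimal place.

Length n = 24. Base counts: C=7, T=7, A=5, G=5
G+C = 12, so %GC = 12/24 × 100 = 50%
Salt term: 16.6 × (-0.631) = -10.475
GC term: 0.41 × 50 = 20.5; length term: −600/24 = −25
Tm = 81.5 + (-10.475) + 20.5 − 25 = 66.525 → 66.5°C

66.5°C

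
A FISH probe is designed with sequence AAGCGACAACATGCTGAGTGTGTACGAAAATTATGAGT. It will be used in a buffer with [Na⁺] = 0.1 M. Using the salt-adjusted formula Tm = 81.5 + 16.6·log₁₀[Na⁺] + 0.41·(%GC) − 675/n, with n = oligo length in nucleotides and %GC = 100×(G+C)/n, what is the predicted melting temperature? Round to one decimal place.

Length n = 38. Counting bases: G=10, A=14, T=9, C=5
G+C = 15, so %GC = 15/38 × 100 = 39.474%
Salt term: 16.6 × (-1) = -16.6
GC term: 0.41 × 39.474 = 16.184; length term: −675/38 = −17.763
Tm = 81.5 + (-16.6) + 16.184 − 17.763 = 63.321 → 63.3°C

63.3°C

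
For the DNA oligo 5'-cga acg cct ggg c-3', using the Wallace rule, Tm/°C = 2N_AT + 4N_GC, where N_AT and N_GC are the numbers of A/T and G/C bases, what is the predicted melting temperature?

Scanning the sequence gives A=2, G=5, T=1, C=5.
A+T = 3, G+C = 10
Tm = 2×3 + 4×10 = 46°C

46°C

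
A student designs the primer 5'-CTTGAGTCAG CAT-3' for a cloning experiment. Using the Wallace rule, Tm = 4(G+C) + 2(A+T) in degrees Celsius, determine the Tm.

38°C

T=4, G=3, C=3, A=3
A+T = 7, G+C = 6
Tm = 2(7) + 4(6) = 14 + 24 = 38°C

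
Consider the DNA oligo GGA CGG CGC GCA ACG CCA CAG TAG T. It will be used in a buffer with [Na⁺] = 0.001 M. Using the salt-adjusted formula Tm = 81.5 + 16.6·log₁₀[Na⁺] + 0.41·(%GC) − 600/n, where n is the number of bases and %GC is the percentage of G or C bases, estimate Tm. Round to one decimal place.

Length n = 25. Scanning the sequence gives G=9, A=6, T=2, C=8.
G+C = 17, so %GC = 17/25 × 100 = 68%
Salt term: 16.6 × (-3) = -49.8
GC term: 0.41 × 68 = 27.88; length term: −600/25 = −24
Tm = 81.5 + (-49.8) + 27.88 − 24 = 35.58 → 35.6°C

35.6°C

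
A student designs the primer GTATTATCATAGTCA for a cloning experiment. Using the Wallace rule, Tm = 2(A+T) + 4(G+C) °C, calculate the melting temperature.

38°C

Scanning the sequence gives T=6, A=5, C=2, G=2.
A+T = 11, G+C = 4
Tm = 2×11 + 4×4 = 38°C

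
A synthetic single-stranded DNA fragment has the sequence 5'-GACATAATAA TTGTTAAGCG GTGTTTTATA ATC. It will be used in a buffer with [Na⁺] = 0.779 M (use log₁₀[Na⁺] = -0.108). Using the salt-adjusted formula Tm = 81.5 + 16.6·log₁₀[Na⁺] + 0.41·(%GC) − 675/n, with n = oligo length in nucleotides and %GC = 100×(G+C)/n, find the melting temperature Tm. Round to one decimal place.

Length n = 33. Scanning the sequence gives T=13, C=3, G=6, A=11.
G+C = 9, so %GC = 9/33 × 100 = 27.273%
Salt term: 16.6 × (-0.108) = -1.793
GC term: 0.41 × 27.273 = 11.182; length term: −675/33 = −20.455
Tm = 81.5 + (-1.793) + 11.182 − 20.455 = 70.434 → 70.4°C

70.4°C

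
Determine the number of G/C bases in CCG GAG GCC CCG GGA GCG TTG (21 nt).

Scanning the sequence gives C=7, G=10, A=2, T=2.
G+C = 10 + 7 = 17

17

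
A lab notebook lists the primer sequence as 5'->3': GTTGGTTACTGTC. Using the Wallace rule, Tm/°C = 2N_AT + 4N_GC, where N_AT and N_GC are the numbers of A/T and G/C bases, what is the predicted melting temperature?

G=4, A=1, T=6, C=2
AT pairs contribute 7, GC pairs contribute 6.
Tm = 2×7 + 4×6 = 38°C

38°C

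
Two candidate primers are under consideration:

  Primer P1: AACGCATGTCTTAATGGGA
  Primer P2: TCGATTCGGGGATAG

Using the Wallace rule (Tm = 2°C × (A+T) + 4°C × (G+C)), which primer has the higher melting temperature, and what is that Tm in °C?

Primer P1: A+T=11, G+C=8 → Tm = 2(11)+4(8) = 54°C
Primer P2: A+T=7, G+C=8 → Tm = 2(7)+4(8) = 46°C
54°C vs 46°C → primer P1 is higher.

Primer P1, 54°C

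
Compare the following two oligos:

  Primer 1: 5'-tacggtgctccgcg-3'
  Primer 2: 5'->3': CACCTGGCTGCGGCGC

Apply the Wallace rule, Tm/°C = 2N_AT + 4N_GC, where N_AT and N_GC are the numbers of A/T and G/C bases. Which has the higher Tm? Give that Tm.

Primer 1: A+T=4, G+C=10 → Tm = 2(4)+4(10) = 48°C
Primer 2: A+T=3, G+C=13 → Tm = 2(3)+4(13) = 58°C
48°C vs 58°C → primer 2 is higher.

Primer 2, 58°C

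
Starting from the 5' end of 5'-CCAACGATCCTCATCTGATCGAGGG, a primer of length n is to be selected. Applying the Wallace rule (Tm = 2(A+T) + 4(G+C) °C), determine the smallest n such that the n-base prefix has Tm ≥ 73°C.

First 23 bases: CCAACGATCCTCATCTGATCGAG → Tm = 70°C (< 73°C)
First 24 bases: CCAACGATCCTCATCTGATCGAGG → Tm = 74°C (≥ 73°C)
Each additional base adds 2°C (A/T) or 4°C (G/C), so Tm is non-decreasing in n; n = 24 is the first length to reach 73°C.

n = 24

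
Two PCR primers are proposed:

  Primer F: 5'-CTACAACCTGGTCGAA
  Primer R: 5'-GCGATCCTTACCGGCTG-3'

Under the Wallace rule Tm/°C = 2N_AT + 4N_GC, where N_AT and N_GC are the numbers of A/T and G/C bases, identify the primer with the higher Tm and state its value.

Primer R, 56°C

Primer F: A+T=8, G+C=8 → Tm = 2(8)+4(8) = 48°C
Primer R: A+T=6, G+C=11 → Tm = 2(6)+4(11) = 56°C
48°C vs 56°C → primer R is higher.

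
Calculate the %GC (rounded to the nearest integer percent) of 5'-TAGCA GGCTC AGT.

54%

Scanning the sequence gives G=4, C=3, T=3, A=3.
G+C = 4 + 3 = 7 out of 13 bases
%GC = 7/13 × 100 = 53.85% ≈ 54%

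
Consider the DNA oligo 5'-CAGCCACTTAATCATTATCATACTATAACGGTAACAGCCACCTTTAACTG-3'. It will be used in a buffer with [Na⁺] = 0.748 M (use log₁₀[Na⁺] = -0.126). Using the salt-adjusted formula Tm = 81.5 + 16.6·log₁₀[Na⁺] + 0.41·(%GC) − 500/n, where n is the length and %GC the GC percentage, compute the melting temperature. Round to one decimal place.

Length n = 50. Counting bases: A=17, T=14, G=5, C=14
G+C = 19, so %GC = 19/50 × 100 = 38%
Salt term: 16.6 × (-0.126) = -2.092
GC term: 0.41 × 38 = 15.58; length term: −500/50 = −10
Tm = 81.5 + (-2.092) + 15.58 − 10 = 84.988 → 85.0°C

85.0°C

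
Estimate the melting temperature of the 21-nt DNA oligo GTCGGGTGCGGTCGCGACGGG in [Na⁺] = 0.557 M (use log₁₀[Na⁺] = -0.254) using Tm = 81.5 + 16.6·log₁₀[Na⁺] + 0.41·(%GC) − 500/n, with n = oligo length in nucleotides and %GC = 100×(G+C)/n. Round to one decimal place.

86.7°C

Length n = 21. Scanning the sequence gives A=1, C=5, G=12, T=3.
G+C = 17, so %GC = 17/21 × 100 = 80.952%
Salt term: 16.6 × (-0.254) = -4.216
GC term: 0.41 × 80.952 = 33.19; length term: −500/21 = −23.81
Tm = 81.5 + (-4.216) + 33.19 − 23.81 = 86.664 → 86.7°C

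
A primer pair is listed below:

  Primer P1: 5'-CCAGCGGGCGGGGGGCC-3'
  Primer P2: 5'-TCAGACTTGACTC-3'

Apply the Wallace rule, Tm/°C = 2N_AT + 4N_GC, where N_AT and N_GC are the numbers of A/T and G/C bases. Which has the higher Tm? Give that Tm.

Primer P1: A+T=1, G+C=16 → Tm = 2(1)+4(16) = 66°C
Primer P2: A+T=7, G+C=6 → Tm = 2(7)+4(6) = 38°C
66°C vs 38°C → primer P1 is higher.

Primer P1, 66°C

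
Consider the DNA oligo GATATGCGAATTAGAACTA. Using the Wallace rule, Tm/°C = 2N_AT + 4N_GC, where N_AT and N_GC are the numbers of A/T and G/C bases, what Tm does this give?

50°C

A=8, G=4, C=2, T=5
AT pairs contribute 13, GC pairs contribute 6.
Tm = 2×13 + 4×6 = 50°C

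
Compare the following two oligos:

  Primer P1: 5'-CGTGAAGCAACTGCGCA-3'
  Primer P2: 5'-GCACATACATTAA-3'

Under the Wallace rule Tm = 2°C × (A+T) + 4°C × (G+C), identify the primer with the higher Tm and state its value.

Primer P1: A+T=7, G+C=10 → Tm = 2(7)+4(10) = 54°C
Primer P2: A+T=9, G+C=4 → Tm = 2(9)+4(4) = 34°C
54°C vs 34°C → primer P1 is higher.

Primer P1, 54°C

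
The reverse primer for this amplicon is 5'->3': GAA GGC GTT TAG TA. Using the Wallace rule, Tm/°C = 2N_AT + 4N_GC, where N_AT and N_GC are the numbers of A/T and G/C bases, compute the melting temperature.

40°C

Scanning the sequence gives A=4, T=4, G=5, C=1.
AT pairs contribute 8, GC pairs contribute 6.
Tm = 2×8 + 4×6 = 40°C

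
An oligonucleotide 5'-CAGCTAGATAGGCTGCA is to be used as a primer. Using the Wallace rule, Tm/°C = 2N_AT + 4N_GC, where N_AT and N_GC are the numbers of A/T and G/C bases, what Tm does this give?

52°C

Counting bases: G=5, T=3, A=5, C=4
A+T = 8, G+C = 9
Tm = 2(8) + 4(9) = 16 + 36 = 52°C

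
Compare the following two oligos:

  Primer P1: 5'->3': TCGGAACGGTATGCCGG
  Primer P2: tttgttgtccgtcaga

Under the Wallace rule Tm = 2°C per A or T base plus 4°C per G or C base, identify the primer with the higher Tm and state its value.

Primer P1: A+T=6, G+C=11 → Tm = 2(6)+4(11) = 56°C
Primer P2: A+T=9, G+C=7 → Tm = 2(9)+4(7) = 46°C
56°C vs 46°C → primer P1 is higher.

Primer P1, 56°C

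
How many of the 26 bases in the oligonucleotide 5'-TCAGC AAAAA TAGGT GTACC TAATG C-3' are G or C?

10

Base counts: T=6, C=5, A=10, G=5
Total G or C: 5 + 5 = 10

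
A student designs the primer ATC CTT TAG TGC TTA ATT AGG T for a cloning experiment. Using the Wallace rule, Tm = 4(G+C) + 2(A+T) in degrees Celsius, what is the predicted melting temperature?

58°C

Scanning the sequence gives T=10, C=3, G=4, A=5.
AT pairs contribute 15, GC pairs contribute 7.
Tm = 2(15) + 4(7) = 30 + 28 = 58°C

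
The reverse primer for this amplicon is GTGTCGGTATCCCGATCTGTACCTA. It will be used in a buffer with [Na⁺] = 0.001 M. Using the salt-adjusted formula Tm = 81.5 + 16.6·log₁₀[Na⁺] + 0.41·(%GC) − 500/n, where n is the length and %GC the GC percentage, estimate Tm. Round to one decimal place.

Length n = 25. C=7, G=6, T=8, A=4
G+C = 13, so %GC = 13/25 × 100 = 52%
Salt term: 16.6 × (-3) = -49.8
GC term: 0.41 × 52 = 21.32; length term: −500/25 = −20
Tm = 81.5 + (-49.8) + 21.32 − 20 = 33.02 → 33.0°C

33.0°C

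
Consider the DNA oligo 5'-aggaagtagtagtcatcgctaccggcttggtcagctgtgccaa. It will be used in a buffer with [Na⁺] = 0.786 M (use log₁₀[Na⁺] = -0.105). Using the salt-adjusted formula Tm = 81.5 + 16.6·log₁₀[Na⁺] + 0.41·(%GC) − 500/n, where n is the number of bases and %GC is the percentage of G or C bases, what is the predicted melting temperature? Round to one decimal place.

90.1°C

Length n = 43. Scanning the sequence gives C=10, A=10, T=10, G=13.
G+C = 23, so %GC = 23/43 × 100 = 53.488%
Salt term: 16.6 × (-0.105) = -1.743
GC term: 0.41 × 53.488 = 21.93; length term: −500/43 = −11.628
Tm = 81.5 + (-1.743) + 21.93 − 11.628 = 90.059 → 90.1°C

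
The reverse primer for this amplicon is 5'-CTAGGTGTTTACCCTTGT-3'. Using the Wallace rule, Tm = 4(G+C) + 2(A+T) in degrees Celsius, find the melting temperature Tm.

52°C

T=8, G=4, C=4, A=2
So N_AT = 10 and N_GC = 8.
Tm = 2(10) + 4(8) = 20 + 32 = 52°C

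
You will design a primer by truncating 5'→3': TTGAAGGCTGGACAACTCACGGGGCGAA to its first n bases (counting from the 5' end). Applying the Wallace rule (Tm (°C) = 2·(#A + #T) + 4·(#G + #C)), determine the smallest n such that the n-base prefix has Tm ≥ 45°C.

n = 16

First 15 bases: TTGAAGGCTGGACAA → Tm = 44°C (< 45°C)
First 16 bases: TTGAAGGCTGGACAAC → Tm = 48°C (≥ 45°C)
Each additional base adds 2°C (A/T) or 4°C (G/C), so Tm is non-decreasing in n; n = 16 is the first length to reach 45°C.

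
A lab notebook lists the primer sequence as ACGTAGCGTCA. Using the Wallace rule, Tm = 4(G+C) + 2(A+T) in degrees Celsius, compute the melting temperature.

Counting bases: C=3, A=3, G=3, T=2
AT pairs contribute 5, GC pairs contribute 6.
Tm = 4·6 + 2·5 = 24 + 10 = 34°C

34°C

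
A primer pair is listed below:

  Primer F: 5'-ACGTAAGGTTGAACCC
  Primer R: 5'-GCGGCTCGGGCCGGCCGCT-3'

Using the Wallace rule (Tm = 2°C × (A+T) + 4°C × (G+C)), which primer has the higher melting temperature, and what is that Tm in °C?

Primer R, 72°C

Primer F: A+T=8, G+C=8 → Tm = 2(8)+4(8) = 48°C
Primer R: A+T=2, G+C=17 → Tm = 2(2)+4(17) = 72°C
48°C vs 72°C → primer R is higher.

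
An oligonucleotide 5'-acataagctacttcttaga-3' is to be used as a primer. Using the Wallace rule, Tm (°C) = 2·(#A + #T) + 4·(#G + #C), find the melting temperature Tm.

A=7, C=4, T=6, G=2
AT pairs contribute 13, GC pairs contribute 6.
Tm = 2×13 + 4×6 = 50°C

50°C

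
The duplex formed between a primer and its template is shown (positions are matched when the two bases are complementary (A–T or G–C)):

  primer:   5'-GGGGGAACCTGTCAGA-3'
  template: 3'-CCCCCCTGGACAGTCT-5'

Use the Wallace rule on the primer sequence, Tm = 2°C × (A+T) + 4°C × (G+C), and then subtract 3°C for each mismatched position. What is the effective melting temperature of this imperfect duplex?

49°C

Primer base counts: A=4, T=2, G=7, C=3 → A+T=6, G+C=10
Perfect-match Tm = 2(6) + 4(10) = 12 + 40 = 52°C
Mismatches (positions where the bases are not complementary): 1 (at position 6)
Effective Tm = 52 − 1×3 = 52 − 3 = 49°C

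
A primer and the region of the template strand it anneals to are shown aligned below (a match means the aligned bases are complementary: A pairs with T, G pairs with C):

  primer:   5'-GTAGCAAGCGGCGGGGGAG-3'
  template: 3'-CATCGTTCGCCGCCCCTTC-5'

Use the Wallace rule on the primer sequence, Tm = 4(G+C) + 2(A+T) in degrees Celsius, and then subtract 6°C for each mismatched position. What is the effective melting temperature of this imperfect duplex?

60°C

Primer base counts: A=4, T=1, G=11, C=3 → A+T=5, G+C=14
Perfect-match Tm = 2(5) + 4(14) = 10 + 56 = 66°C
Mismatches (positions where the bases are not complementary): 1 (at position 17)
Effective Tm = 66 − 1×6 = 66 − 6 = 60°C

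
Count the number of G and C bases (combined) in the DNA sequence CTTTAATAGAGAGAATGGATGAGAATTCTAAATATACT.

10

Scanning the sequence gives C=3, T=12, G=7, A=16.
Total G or C: 7 + 3 = 10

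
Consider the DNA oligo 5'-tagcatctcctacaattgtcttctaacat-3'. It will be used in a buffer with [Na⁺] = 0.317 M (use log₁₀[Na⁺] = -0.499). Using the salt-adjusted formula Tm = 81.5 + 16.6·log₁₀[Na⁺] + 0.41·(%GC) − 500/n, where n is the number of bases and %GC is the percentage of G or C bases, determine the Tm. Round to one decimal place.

Length n = 29. Scanning the sequence gives C=8, A=8, T=11, G=2.
G+C = 10, so %GC = 10/29 × 100 = 34.483%
Salt term: 16.6 × (-0.499) = -8.283
GC term: 0.41 × 34.483 = 14.138; length term: −500/29 = −17.241
Tm = 81.5 + (-8.283) + 14.138 − 17.241 = 70.114 → 70.1°C

70.1°C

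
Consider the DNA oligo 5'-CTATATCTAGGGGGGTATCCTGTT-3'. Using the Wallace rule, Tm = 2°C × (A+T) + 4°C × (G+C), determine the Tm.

Counting bases: C=4, T=9, A=4, G=7
So N_AT = 13 and N_GC = 11.
Tm = 2×13 + 4×11 = 70°C

70°C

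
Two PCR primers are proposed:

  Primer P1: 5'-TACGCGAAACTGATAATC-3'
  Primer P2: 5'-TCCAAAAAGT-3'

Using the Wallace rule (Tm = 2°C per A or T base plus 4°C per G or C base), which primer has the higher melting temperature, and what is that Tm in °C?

Primer P1: A+T=11, G+C=7 → Tm = 2(11)+4(7) = 50°C
Primer P2: A+T=7, G+C=3 → Tm = 2(7)+4(3) = 26°C
50°C vs 26°C → primer P1 is higher.

Primer P1, 50°C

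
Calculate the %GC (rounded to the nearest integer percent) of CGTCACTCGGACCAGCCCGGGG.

Counting bases: C=9, G=8, A=3, T=2
G+C = 8 + 9 = 17 out of 22 bases
%GC = 17/22 × 100 = 77.27% ≈ 77%

77%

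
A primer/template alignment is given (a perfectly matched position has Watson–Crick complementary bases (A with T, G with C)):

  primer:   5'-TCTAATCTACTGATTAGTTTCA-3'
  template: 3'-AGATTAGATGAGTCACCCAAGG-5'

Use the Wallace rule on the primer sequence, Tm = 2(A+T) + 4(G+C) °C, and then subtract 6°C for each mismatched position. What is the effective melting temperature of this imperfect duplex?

Primer base counts: A=6, T=10, G=2, C=4 → A+T=16, G+C=6
Perfect-match Tm = 2(16) + 4(6) = 32 + 24 = 56°C
Mismatches (positions where the bases are not complementary): 5 (at positions 12, 14, 16, 18, 22)
Effective Tm = 56 − 5×6 = 56 − 30 = 26°C

26°C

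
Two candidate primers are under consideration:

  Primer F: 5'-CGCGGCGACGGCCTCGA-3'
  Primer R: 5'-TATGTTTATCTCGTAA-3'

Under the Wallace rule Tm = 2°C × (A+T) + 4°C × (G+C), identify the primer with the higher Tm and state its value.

Primer F: A+T=3, G+C=14 → Tm = 2(3)+4(14) = 62°C
Primer R: A+T=12, G+C=4 → Tm = 2(12)+4(4) = 40°C
62°C vs 40°C → primer F is higher.

Primer F, 62°C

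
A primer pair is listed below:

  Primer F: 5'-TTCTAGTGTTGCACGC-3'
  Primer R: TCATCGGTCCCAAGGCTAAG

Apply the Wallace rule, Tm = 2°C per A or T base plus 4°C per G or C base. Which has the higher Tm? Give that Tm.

Primer F: A+T=8, G+C=8 → Tm = 2(8)+4(8) = 48°C
Primer R: A+T=9, G+C=11 → Tm = 2(9)+4(11) = 62°C
48°C vs 62°C → primer R is higher.

Primer R, 62°C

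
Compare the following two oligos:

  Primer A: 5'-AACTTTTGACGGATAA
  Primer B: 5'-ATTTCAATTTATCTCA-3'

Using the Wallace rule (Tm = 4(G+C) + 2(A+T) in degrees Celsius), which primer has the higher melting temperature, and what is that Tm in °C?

Primer A: A+T=11, G+C=5 → Tm = 2(11)+4(5) = 42°C
Primer B: A+T=13, G+C=3 → Tm = 2(13)+4(3) = 38°C
42°C vs 38°C → primer A is higher.

Primer A, 42°C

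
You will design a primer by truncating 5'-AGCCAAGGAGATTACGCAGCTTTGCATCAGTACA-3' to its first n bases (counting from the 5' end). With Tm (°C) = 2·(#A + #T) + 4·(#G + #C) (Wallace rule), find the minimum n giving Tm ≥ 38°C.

n = 13

First 12 bases: AGCCAAGGAGAT → Tm = 36°C (< 38°C)
First 13 bases: AGCCAAGGAGATT → Tm = 38°C (≥ 38°C)
Since every base adds ≥2°C, Tm only increases with n, so the threshold is first crossed at n = 13.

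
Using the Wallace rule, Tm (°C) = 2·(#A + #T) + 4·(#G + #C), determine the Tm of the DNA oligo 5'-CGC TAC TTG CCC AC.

Scanning the sequence gives G=2, T=3, C=7, A=2.
AT pairs contribute 5, GC pairs contribute 9.
Tm = 4·9 + 2·5 = 36 + 10 = 46°C

46°C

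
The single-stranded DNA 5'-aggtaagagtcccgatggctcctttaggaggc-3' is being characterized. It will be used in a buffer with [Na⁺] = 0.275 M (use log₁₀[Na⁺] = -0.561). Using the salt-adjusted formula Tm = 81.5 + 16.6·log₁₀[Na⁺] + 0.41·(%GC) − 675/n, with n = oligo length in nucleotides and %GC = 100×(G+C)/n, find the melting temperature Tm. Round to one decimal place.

74.2°C

Length n = 32. G=11, C=7, A=7, T=7
G+C = 18, so %GC = 18/32 × 100 = 56.25%
Salt term: 16.6 × (-0.561) = -9.313
GC term: 0.41 × 56.25 = 23.062; length term: −675/32 = −21.094
Tm = 81.5 + (-9.313) + 23.062 − 21.094 = 74.155 → 74.2°C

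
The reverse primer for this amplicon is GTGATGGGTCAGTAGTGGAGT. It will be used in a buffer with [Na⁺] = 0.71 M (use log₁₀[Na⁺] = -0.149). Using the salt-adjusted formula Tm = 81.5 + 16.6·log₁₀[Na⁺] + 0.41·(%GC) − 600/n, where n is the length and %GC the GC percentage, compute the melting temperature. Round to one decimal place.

71.9°C

Length n = 21. Base counts: C=1, G=10, A=4, T=6
G+C = 11, so %GC = 11/21 × 100 = 52.381%
Salt term: 16.6 × (-0.149) = -2.473
GC term: 0.41 × 52.381 = 21.476; length term: −600/21 = −28.571
Tm = 81.5 + (-2.473) + 21.476 − 28.571 = 71.932 → 71.9°C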